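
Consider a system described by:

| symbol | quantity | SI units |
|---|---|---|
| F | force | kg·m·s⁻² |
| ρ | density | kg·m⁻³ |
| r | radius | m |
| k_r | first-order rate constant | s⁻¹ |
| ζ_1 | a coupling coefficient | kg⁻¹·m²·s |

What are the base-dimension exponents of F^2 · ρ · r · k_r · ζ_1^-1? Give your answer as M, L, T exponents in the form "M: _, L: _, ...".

Collect each base-dimension exponent across the product:
  M: 2·(1) + (1) + (0) + (0) − (-1) = 4
  L: 2·(1) + (-3) + (1) + (0) − (2) = -2
  T: 2·(-2) + (0) + (0) + (-1) − (1) = -6
So the dimensions are [M⁴ L⁻² T⁻⁶].

M: 4, L: -2, T: -6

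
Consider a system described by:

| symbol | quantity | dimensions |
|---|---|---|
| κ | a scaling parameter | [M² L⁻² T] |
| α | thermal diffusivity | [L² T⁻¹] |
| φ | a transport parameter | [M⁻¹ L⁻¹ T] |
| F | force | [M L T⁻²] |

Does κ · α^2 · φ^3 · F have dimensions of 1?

yes

Sum the exponent of each base dimension across the product:
  M: [κ]_M + 2·[α]_M + 3·[φ]_M + [F]_M = (2) + 2·(0) + 3·(-1) + (1) = 0
  L: [κ]_L + 2·[α]_L + 3·[φ]_L + [F]_L = (-2) + 2·(2) + 3·(-1) + (1) = 0
  T: [κ]_T + 2·[α]_T + 3·[φ]_T + [F]_T = (1) + 2·(-1) + 3·(1) + (-2) = 0
All base exponents vanish — dimensionless.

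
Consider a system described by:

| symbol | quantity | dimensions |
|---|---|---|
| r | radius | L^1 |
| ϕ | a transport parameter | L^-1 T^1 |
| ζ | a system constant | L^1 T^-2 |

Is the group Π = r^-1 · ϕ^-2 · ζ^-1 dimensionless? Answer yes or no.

yes

Sum the exponent of each base dimension across the product:
  M: −[r]_M − 2·[ϕ]_M − [ζ]_M = −(0) − 2·(0) − (0) = 0
  L: −[r]_L − 2·[ϕ]_L − [ζ]_L = −(1) − 2·(-1) − (1) = 0
  T: −[r]_T − 2·[ϕ]_T − [ζ]_T = −(0) − 2·(1) − (-2) = 0
All base exponents vanish — dimensionless.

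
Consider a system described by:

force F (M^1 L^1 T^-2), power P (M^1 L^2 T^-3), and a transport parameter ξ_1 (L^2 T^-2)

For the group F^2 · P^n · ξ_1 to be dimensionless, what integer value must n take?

Balance the M exponent: (1)·n from P, plus 2·(1) + (0) = 2 from the rest, must sum to zero.
n + 2 = 0, so n = -2.

-2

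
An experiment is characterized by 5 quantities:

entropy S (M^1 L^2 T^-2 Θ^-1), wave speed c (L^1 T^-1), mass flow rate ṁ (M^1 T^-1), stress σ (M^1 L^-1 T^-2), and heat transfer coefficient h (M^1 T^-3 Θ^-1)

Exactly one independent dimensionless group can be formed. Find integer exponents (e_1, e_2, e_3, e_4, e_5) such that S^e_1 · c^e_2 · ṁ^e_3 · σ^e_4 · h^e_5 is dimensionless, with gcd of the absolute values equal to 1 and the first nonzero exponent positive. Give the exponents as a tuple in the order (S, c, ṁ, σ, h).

M: e_1·(1) + e_2·(0) + e_3·(1) + e_4·(1) + e_5·(1) = 0
L: e_1·(2) + e_2·(1) + e_3·(0) + e_4·(-1) + e_5·(0) = 0
T: e_1·(-2) + e_2·(-1) + e_3·(-1) + e_4·(-2) + e_5·(-3) = 0
Θ: e_1·(-1) + e_2·(0) + e_3·(0) + e_4·(0) + e_5·(-1) = 0
Solving this homogeneous linear system for the smallest-integer solution (first nonzero entry positive) gives (2, -1, -3, 3, -2).

(2, -1, -3, 3, -2)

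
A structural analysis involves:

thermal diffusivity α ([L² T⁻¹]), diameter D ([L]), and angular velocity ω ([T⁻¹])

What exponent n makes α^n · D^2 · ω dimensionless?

-1

Balance the L exponent: (2)·n from α, plus 2·(1) + (0) = 2 from the rest, must sum to zero.
2n + 2 = 0, so n = -1.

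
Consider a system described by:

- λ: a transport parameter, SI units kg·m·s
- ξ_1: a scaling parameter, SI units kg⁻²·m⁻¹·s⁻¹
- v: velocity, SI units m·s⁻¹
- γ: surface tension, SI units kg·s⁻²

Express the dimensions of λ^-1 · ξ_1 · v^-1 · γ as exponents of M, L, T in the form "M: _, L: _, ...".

Collect each base-dimension exponent across the product:
  M: −(1) + (-2) − (0) + (1) = -2
  L: −(1) + (-1) − (1) + (0) = -3
  T: −(1) + (-1) − (-1) + (-2) = -3
So the dimensions are [M⁻² L⁻³ T⁻³].

M: -2, L: -3, T: -3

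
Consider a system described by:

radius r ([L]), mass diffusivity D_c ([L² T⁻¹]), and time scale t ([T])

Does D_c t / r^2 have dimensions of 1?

yes

Sum the exponent of each base dimension across the product:
  M: −2·[r]_M + [D_c]_M + [t]_M = −2·(0) + (0) + (0) = 0
  L: −2·[r]_L + [D_c]_L + [t]_L = −2·(1) + (2) + (0) = 0
  T: −2·[r]_T + [D_c]_T + [t]_T = −2·(0) + (-1) + (1) = 0
  I: −2·[r]_I + [D_c]_I + [t]_I = −2·(0) + (0) + (0) = 0
All base exponents vanish — dimensionless.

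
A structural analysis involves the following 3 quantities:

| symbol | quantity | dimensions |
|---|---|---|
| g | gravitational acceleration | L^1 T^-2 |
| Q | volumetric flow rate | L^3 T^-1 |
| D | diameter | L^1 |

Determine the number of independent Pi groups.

There are 3 variables and 2 base dimensions (L, T).
The dimension matrix has rank 2.
Independent dimensionless groups: 3 − 2 = 1.

1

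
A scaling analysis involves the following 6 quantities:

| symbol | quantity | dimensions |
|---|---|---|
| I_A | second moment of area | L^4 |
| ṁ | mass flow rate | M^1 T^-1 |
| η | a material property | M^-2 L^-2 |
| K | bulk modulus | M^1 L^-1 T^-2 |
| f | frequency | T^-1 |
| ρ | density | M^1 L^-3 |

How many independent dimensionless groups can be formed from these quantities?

3

There are 6 variables and 3 base dimensions (M, L, T).
The dimension matrix has rank 3.
Independent dimensionless groups: 6 − 3 = 3.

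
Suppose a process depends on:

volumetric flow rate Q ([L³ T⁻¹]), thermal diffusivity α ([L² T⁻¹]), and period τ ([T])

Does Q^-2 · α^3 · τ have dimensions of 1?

yes

Sum the exponent of each base dimension across the product:
  L: −2·[Q]_L + 3·[α]_L + [τ]_L = −2·(3) + 3·(2) + (0) = 0
  T: −2·[Q]_T + 3·[α]_T + [τ]_T = −2·(-1) + 3·(-1) + (1) = 0
All base exponents vanish — dimensionless.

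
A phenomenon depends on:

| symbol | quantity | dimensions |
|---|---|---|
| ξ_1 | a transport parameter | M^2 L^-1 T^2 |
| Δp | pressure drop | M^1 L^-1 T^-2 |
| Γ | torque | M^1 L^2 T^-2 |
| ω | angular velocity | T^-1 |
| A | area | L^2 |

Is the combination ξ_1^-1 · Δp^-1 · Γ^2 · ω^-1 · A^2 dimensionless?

Sum the exponent of each base dimension across the product:
  M: −[ξ_1]_M − [Δp]_M + 2·[Γ]_M − [ω]_M + 2·[A]_M = −(2) − (1) + 2·(1) − (0) + 2·(0) = -1
  L: −[ξ_1]_L − [Δp]_L + 2·[Γ]_L − [ω]_L + 2·[A]_L = −(-1) − (-1) + 2·(2) − (0) + 2·(2) = 10
  T: −[ξ_1]_T − [Δp]_T + 2·[Γ]_T − [ω]_T + 2·[A]_T = −(2) − (-2) + 2·(-2) − (-1) + 2·(0) = -3
Net dimensions [M⁻¹ L¹⁰ T⁻³] ≠ [1] — not dimensionless.

no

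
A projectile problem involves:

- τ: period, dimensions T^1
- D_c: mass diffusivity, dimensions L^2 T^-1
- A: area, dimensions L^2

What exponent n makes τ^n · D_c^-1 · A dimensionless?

Balance the T exponent: (1)·n from τ, plus −(-1) + (0) = 1 from the rest, must sum to zero.
n + 1 = 0, so n = -1.

-1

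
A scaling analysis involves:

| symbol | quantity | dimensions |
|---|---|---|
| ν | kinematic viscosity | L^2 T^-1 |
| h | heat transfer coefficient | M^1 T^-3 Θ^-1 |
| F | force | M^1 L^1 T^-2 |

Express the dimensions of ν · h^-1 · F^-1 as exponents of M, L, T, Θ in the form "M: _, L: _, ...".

M: -2, L: 1, T: 4, Θ: 1

Collect each base-dimension exponent across the product:
  M: (0) − (1) − (1) = -2
  L: (2) − (0) − (1) = 1
  T: (-1) − (-3) − (-2) = 4
  Θ: (0) − (-1) − (0) = 1
So the dimensions are [M⁻² L T⁴ Θ].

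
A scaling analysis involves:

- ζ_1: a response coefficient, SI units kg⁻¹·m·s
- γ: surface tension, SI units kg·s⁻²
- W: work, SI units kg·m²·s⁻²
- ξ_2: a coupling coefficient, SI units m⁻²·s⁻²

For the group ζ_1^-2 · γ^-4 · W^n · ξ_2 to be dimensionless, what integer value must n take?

2

Balance the M exponent: (1)·n from W, plus −2·(-1) − 4·(1) + (0) = -2 from the rest, must sum to zero.
n − 2 = 0, so n = 2.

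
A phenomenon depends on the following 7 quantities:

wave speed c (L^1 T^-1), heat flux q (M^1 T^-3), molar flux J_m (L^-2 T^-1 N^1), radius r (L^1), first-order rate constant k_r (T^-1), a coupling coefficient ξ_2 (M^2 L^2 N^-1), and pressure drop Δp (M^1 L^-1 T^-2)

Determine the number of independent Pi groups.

There are 7 variables and 4 base dimensions (M, L, T, N).
The dimension matrix has rank 4.
Independent dimensionless groups: 7 − 4 = 3.

3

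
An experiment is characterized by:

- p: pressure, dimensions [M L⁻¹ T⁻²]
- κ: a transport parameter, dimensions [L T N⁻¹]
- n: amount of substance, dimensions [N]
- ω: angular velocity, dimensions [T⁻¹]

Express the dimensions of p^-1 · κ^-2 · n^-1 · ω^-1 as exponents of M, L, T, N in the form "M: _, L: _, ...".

M: -1, L: -1, T: 1, N: 1

Collect each base-dimension exponent across the product:
  M: −(1) − 2·(0) − (0) − (0) = -1
  L: −(-1) − 2·(1) − (0) − (0) = -1
  T: −(-2) − 2·(1) − (0) − (-1) = 1
  N: −(0) − 2·(-1) − (1) − (0) = 1
So the dimensions are [M⁻¹ L⁻¹ T N].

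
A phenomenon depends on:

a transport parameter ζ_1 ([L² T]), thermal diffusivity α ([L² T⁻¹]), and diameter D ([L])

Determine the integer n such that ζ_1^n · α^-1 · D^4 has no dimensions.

-1

Balance the L exponent: (2)·n from ζ_1, plus −(2) + 4·(1) = 2 from the rest, must sum to zero.
2n + 2 = 0, so n = -1.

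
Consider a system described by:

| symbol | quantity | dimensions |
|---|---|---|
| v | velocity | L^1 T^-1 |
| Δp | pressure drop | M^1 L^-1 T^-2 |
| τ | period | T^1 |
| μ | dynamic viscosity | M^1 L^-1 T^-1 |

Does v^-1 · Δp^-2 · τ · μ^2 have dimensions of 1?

no

Sum the exponent of each base dimension across the product:
  M: −[v]_M − 2·[Δp]_M + [τ]_M + 2·[μ]_M = −(0) − 2·(1) + (0) + 2·(1) = 0
  L: −[v]_L − 2·[Δp]_L + [τ]_L + 2·[μ]_L = −(1) − 2·(-1) + (0) + 2·(-1) = -1
  T: −[v]_T − 2·[Δp]_T + [τ]_T + 2·[μ]_T = −(-1) − 2·(-2) + (1) + 2·(-1) = 4
Net dimensions [L⁻¹ T⁴] ≠ [1] — not dimensionless.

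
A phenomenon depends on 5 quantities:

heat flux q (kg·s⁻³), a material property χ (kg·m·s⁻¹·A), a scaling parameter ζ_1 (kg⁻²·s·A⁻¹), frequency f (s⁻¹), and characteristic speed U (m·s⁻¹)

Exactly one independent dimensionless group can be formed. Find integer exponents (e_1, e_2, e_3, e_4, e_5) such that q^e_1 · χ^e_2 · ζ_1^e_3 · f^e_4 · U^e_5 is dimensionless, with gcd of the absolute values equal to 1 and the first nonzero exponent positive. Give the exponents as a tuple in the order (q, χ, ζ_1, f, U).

(1, 1, 1, -2, -1)

M: e_1·(1) + e_2·(1) + e_3·(-2) + e_4·(0) + e_5·(0) = 0
L: e_1·(0) + e_2·(1) + e_3·(0) + e_4·(0) + e_5·(1) = 0
T: e_1·(-3) + e_2·(-1) + e_3·(1) + e_4·(-1) + e_5·(-1) = 0
I: e_1·(0) + e_2·(1) + e_3·(-1) + e_4·(0) + e_5·(0) = 0
Solving this homogeneous linear system for the smallest-integer solution (first nonzero entry positive) gives (1, 1, 1, -2, -1).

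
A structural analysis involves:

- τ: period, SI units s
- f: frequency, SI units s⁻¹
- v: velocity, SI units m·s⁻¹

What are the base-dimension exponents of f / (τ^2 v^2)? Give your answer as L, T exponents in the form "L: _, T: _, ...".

Collect each base-dimension exponent across the product:
  L: −2·(0) + (0) − 2·(1) = -2
  T: −2·(1) + (-1) − 2·(-1) = -1
So the dimensions are [L⁻² T⁻¹].

L: -2, T: -1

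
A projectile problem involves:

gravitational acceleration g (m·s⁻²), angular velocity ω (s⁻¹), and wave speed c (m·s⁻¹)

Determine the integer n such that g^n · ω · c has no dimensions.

-1

Balance the L exponent: (1)·n from g, plus (0) + (1) = 1 from the rest, must sum to zero.
n + 1 = 0, so n = -1.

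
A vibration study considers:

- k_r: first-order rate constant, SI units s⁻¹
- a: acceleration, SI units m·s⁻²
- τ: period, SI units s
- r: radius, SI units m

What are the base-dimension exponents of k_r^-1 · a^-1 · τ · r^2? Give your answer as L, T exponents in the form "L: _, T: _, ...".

L: 1, T: 4

Collect each base-dimension exponent across the product:
  L: −(0) − (1) + (0) + 2·(1) = 1
  T: −(-1) − (-2) + (1) + 2·(0) = 4
So the dimensions are [L T⁴].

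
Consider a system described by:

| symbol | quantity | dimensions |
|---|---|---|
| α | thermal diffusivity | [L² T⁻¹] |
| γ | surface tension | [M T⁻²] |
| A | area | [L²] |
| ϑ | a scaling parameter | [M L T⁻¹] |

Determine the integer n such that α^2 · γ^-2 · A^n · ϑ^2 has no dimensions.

-3

Balance the L exponent: (2)·n from A, plus 2·(2) − 2·(0) + 2·(1) = 6 from the rest, must sum to zero.
2n + 6 = 0, so n = -3.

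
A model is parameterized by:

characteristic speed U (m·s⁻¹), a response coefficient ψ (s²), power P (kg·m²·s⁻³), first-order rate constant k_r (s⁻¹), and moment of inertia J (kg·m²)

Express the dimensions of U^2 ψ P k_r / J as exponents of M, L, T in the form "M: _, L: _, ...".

Collect each base-dimension exponent across the product:
  M: 2·(0) + (0) + (1) + (0) − (1) = 0
  L: 2·(1) + (0) + (2) + (0) − (2) = 2
  T: 2·(-1) + (2) + (-3) + (-1) − (0) = -4
So the dimensions are [L² T⁻⁴].

M: 0, L: 2, T: -4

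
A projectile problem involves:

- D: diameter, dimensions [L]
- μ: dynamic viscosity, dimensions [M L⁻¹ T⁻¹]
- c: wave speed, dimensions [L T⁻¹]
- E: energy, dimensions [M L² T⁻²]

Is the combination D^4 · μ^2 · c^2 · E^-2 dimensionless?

yes

Sum the exponent of each base dimension across the product:
  M: 4·[D]_M + 2·[μ]_M + 2·[c]_M − 2·[E]_M = 4·(0) + 2·(1) + 2·(0) − 2·(1) = 0
  L: 4·[D]_L + 2·[μ]_L + 2·[c]_L − 2·[E]_L = 4·(1) + 2·(-1) + 2·(1) − 2·(2) = 0
  T: 4·[D]_T + 2·[μ]_T + 2·[c]_T − 2·[E]_T = 4·(0) + 2·(-1) + 2·(-1) − 2·(-2) = 0
All base exponents vanish — dimensionless.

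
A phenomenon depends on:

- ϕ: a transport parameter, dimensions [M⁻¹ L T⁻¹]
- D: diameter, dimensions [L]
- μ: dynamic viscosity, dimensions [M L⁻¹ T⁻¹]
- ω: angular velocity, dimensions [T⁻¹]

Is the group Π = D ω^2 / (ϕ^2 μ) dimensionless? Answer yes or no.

no

Sum the exponent of each base dimension across the product:
  M: −2·[ϕ]_M + [D]_M − [μ]_M + 2·[ω]_M = −2·(-1) + (0) − (1) + 2·(0) = 1
  L: −2·[ϕ]_L + [D]_L − [μ]_L + 2·[ω]_L = −2·(1) + (1) − (-1) + 2·(0) = 0
  T: −2·[ϕ]_T + [D]_T − [μ]_T + 2·[ω]_T = −2·(-1) + (0) − (-1) + 2·(-1) = 1
Net dimensions [M T] ≠ [1] — not dimensionless.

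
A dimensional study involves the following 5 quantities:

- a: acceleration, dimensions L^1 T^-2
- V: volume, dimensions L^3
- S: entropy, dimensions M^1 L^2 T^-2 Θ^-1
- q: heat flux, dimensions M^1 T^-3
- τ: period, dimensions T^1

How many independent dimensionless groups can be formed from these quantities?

There are 5 variables and 4 base dimensions (M, L, T, Θ).
The dimension matrix has rank 4.
Independent dimensionless groups: 5 − 4 = 1.

1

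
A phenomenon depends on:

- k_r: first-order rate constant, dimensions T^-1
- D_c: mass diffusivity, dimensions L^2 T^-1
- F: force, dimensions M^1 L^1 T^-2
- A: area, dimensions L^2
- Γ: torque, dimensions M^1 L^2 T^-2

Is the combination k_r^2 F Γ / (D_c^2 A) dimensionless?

Sum the exponent of each base dimension across the product:
  M: 2·[k_r]_M − 2·[D_c]_M + [F]_M − [A]_M + [Γ]_M = 2·(0) − 2·(0) + (1) − (0) + (1) = 2
  L: 2·[k_r]_L − 2·[D_c]_L + [F]_L − [A]_L + [Γ]_L = 2·(0) − 2·(2) + (1) − (2) + (2) = -3
  T: 2·[k_r]_T − 2·[D_c]_T + [F]_T − [A]_T + [Γ]_T = 2·(-1) − 2·(-1) + (-2) − (0) + (-2) = -4
Net dimensions [M² L⁻³ T⁻⁴] ≠ [1] — not dimensionless.

no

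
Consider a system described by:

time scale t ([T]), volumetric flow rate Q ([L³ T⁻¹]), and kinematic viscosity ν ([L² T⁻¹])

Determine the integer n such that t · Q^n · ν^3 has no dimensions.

Balance the L exponent: (3)·n from Q, plus (0) + 3·(2) = 6 from the rest, must sum to zero.
3n + 6 = 0, so n = -2.

-2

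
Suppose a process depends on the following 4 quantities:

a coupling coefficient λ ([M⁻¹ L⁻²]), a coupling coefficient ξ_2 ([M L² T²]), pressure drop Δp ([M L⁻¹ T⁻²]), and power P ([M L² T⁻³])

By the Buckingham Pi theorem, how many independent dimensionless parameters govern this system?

1

There are 4 variables and 3 base dimensions (M, L, T).
The dimension matrix has rank 3.
Independent dimensionless groups: 4 − 3 = 1.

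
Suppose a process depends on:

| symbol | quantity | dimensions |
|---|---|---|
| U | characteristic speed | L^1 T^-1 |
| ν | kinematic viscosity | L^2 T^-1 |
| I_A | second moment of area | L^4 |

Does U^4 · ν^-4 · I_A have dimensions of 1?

yes

Sum the exponent of each base dimension across the product:
  M: 4·[U]_M − 4·[ν]_M + [I_A]_M = 4·(0) − 4·(0) + (0) = 0
  L: 4·[U]_L − 4·[ν]_L + [I_A]_L = 4·(1) − 4·(2) + (4) = 0
  T: 4·[U]_T − 4·[ν]_T + [I_A]_T = 4·(-1) − 4·(-1) + (0) = 0
  Θ: 4·[U]_Θ − 4·[ν]_Θ + [I_A]_Θ = 4·(0) − 4·(0) + (0) = 0
All base exponents vanish — dimensionless.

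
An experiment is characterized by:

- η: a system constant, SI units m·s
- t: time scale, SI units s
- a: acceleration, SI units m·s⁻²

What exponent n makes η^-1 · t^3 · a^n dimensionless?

1

Balance the L exponent: (1)·n from a, plus −(1) + 3·(0) = -1 from the rest, must sum to zero.
n − 1 = 0, so n = 1.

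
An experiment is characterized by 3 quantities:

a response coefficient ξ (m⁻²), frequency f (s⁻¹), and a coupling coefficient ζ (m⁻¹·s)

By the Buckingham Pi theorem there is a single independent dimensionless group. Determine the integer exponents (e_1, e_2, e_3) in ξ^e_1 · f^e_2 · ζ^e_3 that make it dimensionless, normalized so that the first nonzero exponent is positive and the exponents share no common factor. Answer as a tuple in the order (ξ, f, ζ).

L: e_1·(-2) + e_2·(0) + e_3·(-1) = 0
T: e_1·(0) + e_2·(-1) + e_3·(1) = 0
Solving this homogeneous linear system for the smallest-integer solution (first nonzero entry positive) gives (1, -2, -2).

(1, -2, -2)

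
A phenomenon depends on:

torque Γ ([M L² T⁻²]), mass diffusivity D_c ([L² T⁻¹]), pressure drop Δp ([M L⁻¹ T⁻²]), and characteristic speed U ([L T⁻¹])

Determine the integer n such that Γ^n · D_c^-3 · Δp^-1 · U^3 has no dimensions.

1

Balance the M exponent: (1)·n from Γ, plus −3·(0) − (1) + 3·(0) = -1 from the rest, must sum to zero.
n − 1 = 0, so n = 1.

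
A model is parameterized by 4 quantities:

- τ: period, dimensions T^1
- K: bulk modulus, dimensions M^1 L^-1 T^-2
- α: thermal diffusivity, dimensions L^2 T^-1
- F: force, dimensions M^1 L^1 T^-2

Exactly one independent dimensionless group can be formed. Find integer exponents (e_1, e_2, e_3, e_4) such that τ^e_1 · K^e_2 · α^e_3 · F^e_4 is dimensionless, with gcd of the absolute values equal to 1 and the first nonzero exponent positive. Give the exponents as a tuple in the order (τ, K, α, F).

(1, 1, 1, -1)

M: e_1·(0) + e_2·(1) + e_3·(0) + e_4·(1) = 0
L: e_1·(0) + e_2·(-1) + e_3·(2) + e_4·(1) = 0
T: e_1·(1) + e_2·(-2) + e_3·(-1) + e_4·(-2) = 0
Solving this homogeneous linear system for the smallest-integer solution (first nonzero entry positive) gives (1, 1, 1, -1).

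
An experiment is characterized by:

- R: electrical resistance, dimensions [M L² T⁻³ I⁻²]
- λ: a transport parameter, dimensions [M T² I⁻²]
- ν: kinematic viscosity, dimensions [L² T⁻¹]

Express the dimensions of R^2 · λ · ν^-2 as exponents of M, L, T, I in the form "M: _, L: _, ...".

M: 3, L: 0, T: -2, I: -6

Collect each base-dimension exponent across the product:
  M: 2·(1) + (1) − 2·(0) = 3
  L: 2·(2) + (0) − 2·(2) = 0
  T: 2·(-3) + (2) − 2·(-1) = -2
  I: 2·(-2) + (-2) − 2·(0) = -6
So the dimensions are [M³ T⁻² I⁻⁶].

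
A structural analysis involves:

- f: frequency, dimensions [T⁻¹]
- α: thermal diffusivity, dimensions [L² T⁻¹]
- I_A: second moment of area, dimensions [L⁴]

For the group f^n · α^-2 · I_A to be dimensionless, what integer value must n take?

2

Balance the T exponent: (-1)·n from f, plus −2·(-1) + (0) = 2 from the rest, must sum to zero.
−n + 2 = 0, so n = 2.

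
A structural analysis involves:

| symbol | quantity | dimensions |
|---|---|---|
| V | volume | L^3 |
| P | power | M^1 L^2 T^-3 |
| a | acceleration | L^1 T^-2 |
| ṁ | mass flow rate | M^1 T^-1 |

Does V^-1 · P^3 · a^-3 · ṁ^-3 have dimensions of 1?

yes

Sum the exponent of each base dimension across the product:
  M: −[V]_M + 3·[P]_M − 3·[a]_M − 3·[ṁ]_M = −(0) + 3·(1) − 3·(0) − 3·(1) = 0
  L: −[V]_L + 3·[P]_L − 3·[a]_L − 3·[ṁ]_L = −(3) + 3·(2) − 3·(1) − 3·(0) = 0
  T: −[V]_T + 3·[P]_T − 3·[a]_T − 3·[ṁ]_T = −(0) + 3·(-3) − 3·(-2) − 3·(-1) = 0
  Θ: −[V]_Θ + 3·[P]_Θ − 3·[a]_Θ − 3·[ṁ]_Θ = −(0) + 3·(0) − 3·(0) − 3·(0) = 0
All base exponents vanish — dimensionless.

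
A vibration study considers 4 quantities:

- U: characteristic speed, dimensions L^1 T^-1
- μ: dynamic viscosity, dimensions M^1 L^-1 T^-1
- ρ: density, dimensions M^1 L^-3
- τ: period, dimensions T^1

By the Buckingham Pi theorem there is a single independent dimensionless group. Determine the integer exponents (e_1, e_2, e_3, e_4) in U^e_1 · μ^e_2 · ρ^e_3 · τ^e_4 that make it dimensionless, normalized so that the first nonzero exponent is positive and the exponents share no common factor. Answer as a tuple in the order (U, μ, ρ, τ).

(2, -1, 1, 1)

M: e_1·(0) + e_2·(1) + e_3·(1) + e_4·(0) = 0
L: e_1·(1) + e_2·(-1) + e_3·(-3) + e_4·(0) = 0
T: e_1·(-1) + e_2·(-1) + e_3·(0) + e_4·(1) = 0
Solving this homogeneous linear system for the smallest-integer solution (first nonzero entry positive) gives (2, -1, 1, 1).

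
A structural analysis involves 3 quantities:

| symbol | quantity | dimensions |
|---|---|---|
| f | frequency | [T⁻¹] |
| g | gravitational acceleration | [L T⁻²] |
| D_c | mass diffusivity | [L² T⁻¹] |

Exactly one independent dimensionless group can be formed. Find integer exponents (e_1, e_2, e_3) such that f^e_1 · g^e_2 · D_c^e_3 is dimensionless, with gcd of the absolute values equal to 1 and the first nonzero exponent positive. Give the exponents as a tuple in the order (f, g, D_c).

(3, -2, 1)

L: e_1·(0) + e_2·(1) + e_3·(2) = 0
T: e_1·(-1) + e_2·(-2) + e_3·(-1) = 0
Solving this homogeneous linear system for the smallest-integer solution (first nonzero entry positive) gives (3, -2, 1).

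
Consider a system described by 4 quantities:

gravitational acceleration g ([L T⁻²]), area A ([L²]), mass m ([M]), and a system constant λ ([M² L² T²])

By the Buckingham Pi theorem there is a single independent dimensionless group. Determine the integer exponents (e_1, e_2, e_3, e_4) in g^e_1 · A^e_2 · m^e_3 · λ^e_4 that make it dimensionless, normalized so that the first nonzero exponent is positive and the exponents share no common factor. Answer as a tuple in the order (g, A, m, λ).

(2, -3, -4, 2)

M: e_1·(0) + e_2·(0) + e_3·(1) + e_4·(2) = 0
L: e_1·(1) + e_2·(2) + e_3·(0) + e_4·(2) = 0
T: e_1·(-2) + e_2·(0) + e_3·(0) + e_4·(2) = 0
Solving this homogeneous linear system for the smallest-integer solution (first nonzero entry positive) gives (2, -3, -4, 2).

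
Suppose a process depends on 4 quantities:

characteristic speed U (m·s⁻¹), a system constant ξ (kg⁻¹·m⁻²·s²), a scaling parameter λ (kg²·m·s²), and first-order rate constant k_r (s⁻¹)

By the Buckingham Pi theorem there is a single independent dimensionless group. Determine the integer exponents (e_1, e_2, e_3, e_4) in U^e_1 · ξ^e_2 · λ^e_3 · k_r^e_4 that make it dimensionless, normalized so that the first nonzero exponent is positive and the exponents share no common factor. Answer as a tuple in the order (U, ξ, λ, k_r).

M: e_1·(0) + e_2·(-1) + e_3·(2) + e_4·(0) = 0
L: e_1·(1) + e_2·(-2) + e_3·(1) + e_4·(0) = 0
T: e_1·(-1) + e_2·(2) + e_3·(2) + e_4·(-1) = 0
Solving this homogeneous linear system for the smallest-integer solution (first nonzero entry positive) gives (3, 2, 1, 3).

(3, 2, 1, 3)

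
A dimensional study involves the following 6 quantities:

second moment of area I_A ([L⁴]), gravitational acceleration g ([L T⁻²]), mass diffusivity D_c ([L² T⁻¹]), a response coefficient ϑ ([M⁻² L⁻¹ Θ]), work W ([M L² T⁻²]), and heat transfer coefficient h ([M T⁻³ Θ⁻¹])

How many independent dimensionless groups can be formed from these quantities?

2

There are 6 variables and 4 base dimensions (M, L, T, Θ).
The dimension matrix has rank 4.
Independent dimensionless groups: 6 − 4 = 2.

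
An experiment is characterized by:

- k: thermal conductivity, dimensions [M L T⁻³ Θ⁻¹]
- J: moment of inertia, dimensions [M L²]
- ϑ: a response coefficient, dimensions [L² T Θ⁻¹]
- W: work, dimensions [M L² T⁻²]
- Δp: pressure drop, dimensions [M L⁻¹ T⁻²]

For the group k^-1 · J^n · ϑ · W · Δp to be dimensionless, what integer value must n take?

-1

Balance the M exponent: (1)·n from J, plus −(1) + (0) + (1) + (1) = 1 from the rest, must sum to zero.
n + 1 = 0, so n = -1.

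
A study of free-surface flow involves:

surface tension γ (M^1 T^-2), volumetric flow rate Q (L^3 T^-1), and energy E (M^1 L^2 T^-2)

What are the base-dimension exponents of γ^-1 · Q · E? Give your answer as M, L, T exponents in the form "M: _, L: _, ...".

M: 0, L: 5, T: -1

Collect each base-dimension exponent across the product:
  M: −(1) + (0) + (1) = 0
  L: −(0) + (3) + (2) = 5
  T: −(-2) + (-1) + (-2) = -1
So the dimensions are [L⁵ T⁻¹].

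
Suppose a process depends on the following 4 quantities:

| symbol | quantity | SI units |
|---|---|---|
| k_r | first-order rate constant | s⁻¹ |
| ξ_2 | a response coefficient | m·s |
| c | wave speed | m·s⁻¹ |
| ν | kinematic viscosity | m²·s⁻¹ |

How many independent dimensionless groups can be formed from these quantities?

There are 4 variables and 2 base dimensions (L, T).
The dimension matrix has rank 2.
Independent dimensionless groups: 4 − 2 = 2.

2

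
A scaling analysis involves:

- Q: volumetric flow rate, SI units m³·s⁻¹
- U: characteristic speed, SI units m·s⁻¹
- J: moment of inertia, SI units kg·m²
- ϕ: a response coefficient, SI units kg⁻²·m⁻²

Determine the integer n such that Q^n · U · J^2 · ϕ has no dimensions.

Balance the L exponent: (3)·n from Q, plus (1) + 2·(2) + (-2) = 3 from the rest, must sum to zero.
3n + 3 = 0, so n = -1.

-1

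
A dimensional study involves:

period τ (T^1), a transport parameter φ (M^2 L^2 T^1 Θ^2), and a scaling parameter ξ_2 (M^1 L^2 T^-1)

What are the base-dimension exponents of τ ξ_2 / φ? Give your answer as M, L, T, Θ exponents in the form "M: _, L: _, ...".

M: -1, L: 0, T: -1, Θ: -2

Collect each base-dimension exponent across the product:
  M: (0) − (2) + (1) = -1
  L: (0) − (2) + (2) = 0
  T: (1) − (1) + (-1) = -1
  Θ: (0) − (2) + (0) = -2
So the dimensions are [M⁻¹ T⁻¹ Θ⁻²].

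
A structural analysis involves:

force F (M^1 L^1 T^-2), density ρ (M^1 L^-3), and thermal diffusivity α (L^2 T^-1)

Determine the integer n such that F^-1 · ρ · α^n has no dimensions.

Balance the L exponent: (2)·n from α, plus −(1) + (-3) = -4 from the rest, must sum to zero.
2n − 4 = 0, so n = 2.

2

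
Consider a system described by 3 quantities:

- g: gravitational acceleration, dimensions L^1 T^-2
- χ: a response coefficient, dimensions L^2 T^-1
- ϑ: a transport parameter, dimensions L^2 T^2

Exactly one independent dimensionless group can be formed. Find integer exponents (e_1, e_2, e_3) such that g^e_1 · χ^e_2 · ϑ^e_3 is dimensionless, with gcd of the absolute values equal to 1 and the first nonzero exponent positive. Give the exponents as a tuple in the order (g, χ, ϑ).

L: e_1·(1) + e_2·(2) + e_3·(2) = 0
T: e_1·(-2) + e_2·(-1) + e_3·(2) = 0
Solving this homogeneous linear system for the smallest-integer solution (first nonzero entry positive) gives (2, -2, 1).

(2, -2, 1)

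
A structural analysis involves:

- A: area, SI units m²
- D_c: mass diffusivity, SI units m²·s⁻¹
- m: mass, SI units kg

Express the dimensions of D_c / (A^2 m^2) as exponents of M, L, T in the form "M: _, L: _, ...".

M: -2, L: -2, T: -1

Collect each base-dimension exponent across the product:
  M: −2·(0) + (0) − 2·(1) = -2
  L: −2·(2) + (2) − 2·(0) = -2
  T: −2·(0) + (-1) − 2·(0) = -1
So the dimensions are [M⁻² L⁻² T⁻¹].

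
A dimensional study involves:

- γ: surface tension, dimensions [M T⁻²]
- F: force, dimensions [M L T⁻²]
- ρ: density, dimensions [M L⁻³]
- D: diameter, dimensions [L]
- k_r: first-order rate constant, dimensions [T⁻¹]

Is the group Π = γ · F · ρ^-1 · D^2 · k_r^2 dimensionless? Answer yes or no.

Sum the exponent of each base dimension across the product:
  M: [γ]_M + [F]_M − [ρ]_M + 2·[D]_M + 2·[k_r]_M = (1) + (1) − (1) + 2·(0) + 2·(0) = 1
  L: [γ]_L + [F]_L − [ρ]_L + 2·[D]_L + 2·[k_r]_L = (0) + (1) − (-3) + 2·(1) + 2·(0) = 6
  T: [γ]_T + [F]_T − [ρ]_T + 2·[D]_T + 2·[k_r]_T = (-2) + (-2) − (0) + 2·(0) + 2·(-1) = -6
Net dimensions [M L⁶ T⁻⁶] ≠ [1] — not dimensionless.

no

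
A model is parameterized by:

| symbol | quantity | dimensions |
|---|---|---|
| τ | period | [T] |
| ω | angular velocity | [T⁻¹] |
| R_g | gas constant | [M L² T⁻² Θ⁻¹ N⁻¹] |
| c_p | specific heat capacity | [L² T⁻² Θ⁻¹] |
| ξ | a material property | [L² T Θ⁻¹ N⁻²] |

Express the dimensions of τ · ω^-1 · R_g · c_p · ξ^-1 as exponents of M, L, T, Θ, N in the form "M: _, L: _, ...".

Collect each base-dimension exponent across the product:
  M: (0) − (0) + (1) + (0) − (0) = 1
  L: (0) − (0) + (2) + (2) − (2) = 2
  T: (1) − (-1) + (-2) + (-2) − (1) = -3
  Θ: (0) − (0) + (-1) + (-1) − (-1) = -1
  N: (0) − (0) + (-1) + (0) − (-2) = 1
So the dimensions are [M L² T⁻³ Θ⁻¹ N].

M: 1, L: 2, T: -3, Θ: -1, N: 1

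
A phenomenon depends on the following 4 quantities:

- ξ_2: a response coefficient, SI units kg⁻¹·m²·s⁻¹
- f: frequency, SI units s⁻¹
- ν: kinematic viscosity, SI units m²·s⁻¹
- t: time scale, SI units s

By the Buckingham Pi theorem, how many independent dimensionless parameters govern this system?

There are 4 variables and 3 base dimensions (M, L, T).
The dimension matrix has rank 3.
Independent dimensionless groups: 4 − 3 = 1.

1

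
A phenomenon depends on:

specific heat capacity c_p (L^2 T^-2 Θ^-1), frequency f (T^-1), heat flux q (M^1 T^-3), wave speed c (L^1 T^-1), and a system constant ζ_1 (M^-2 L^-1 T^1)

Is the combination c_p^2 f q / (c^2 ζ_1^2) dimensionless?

no

Sum the exponent of each base dimension across the product:
  M: 2·[c_p]_M + [f]_M + [q]_M − 2·[c]_M − 2·[ζ_1]_M = 2·(0) + (0) + (1) − 2·(0) − 2·(-2) = 5
  L: 2·[c_p]_L + [f]_L + [q]_L − 2·[c]_L − 2·[ζ_1]_L = 2·(2) + (0) + (0) − 2·(1) − 2·(-1) = 4
  T: 2·[c_p]_T + [f]_T + [q]_T − 2·[c]_T − 2·[ζ_1]_T = 2·(-2) + (-1) + (-3) − 2·(-1) − 2·(1) = -8
  Θ: 2·[c_p]_Θ + [f]_Θ + [q]_Θ − 2·[c]_Θ − 2·[ζ_1]_Θ = 2·(-1) + (0) + (0) − 2·(0) − 2·(0) = -2
Net dimensions [M⁵ L⁴ T⁻⁸ Θ⁻²] ≠ [1] — not dimensionless.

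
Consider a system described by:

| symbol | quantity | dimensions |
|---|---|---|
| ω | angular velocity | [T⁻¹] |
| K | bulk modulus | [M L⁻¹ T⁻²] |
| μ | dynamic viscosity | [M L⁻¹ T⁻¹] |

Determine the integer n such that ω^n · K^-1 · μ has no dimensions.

Balance the T exponent: (-1)·n from ω, plus −(-2) + (-1) = 1 from the rest, must sum to zero.
−n + 1 = 0, so n = 1.

1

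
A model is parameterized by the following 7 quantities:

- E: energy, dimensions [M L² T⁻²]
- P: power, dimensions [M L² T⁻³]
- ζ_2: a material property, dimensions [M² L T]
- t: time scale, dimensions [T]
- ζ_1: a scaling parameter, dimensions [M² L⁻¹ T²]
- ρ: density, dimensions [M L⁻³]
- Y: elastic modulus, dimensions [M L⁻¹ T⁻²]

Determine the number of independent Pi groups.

4

There are 7 variables and 3 base dimensions (M, L, T).
The dimension matrix has rank 3.
Independent dimensionless groups: 7 − 3 = 4.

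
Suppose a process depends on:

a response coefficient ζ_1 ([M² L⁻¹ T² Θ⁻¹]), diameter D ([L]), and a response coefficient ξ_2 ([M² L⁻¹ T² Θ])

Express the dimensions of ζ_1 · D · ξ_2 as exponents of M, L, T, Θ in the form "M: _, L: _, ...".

Collect each base-dimension exponent across the product:
  M: (2) + (0) + (2) = 4
  L: (-1) + (1) + (-1) = -1
  T: (2) + (0) + (2) = 4
  Θ: (-1) + (0) + (1) = 0
So the dimensions are [M⁴ L⁻¹ T⁴].

M: 4, L: -1, T: 4, Θ: 0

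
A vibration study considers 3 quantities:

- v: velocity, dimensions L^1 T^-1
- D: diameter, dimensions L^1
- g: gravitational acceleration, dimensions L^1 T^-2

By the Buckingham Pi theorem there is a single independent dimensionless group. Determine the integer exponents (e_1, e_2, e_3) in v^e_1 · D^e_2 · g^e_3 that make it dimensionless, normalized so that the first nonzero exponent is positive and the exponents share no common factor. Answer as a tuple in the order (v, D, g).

L: e_1·(1) + e_2·(1) + e_3·(1) = 0
T: e_1·(-1) + e_2·(0) + e_3·(-2) = 0
Solving this homogeneous linear system for the smallest-integer solution (first nonzero entry positive) gives (2, -1, -1).

(2, -1, -1)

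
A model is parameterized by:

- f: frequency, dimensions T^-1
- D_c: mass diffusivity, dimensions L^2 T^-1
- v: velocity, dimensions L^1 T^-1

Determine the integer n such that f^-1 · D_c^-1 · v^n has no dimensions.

Balance the L exponent: (1)·n from v, plus −(0) − (2) = -2 from the rest, must sum to zero.
n − 2 = 0, so n = 2.

2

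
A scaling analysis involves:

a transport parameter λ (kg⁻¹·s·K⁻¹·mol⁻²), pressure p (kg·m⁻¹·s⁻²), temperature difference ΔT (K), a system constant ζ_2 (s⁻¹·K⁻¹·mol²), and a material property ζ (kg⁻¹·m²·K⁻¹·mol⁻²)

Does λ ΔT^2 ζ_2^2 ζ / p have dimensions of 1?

Sum the exponent of each base dimension across the product:
  M: [λ]_M − [p]_M + 2·[ΔT]_M + 2·[ζ_2]_M + [ζ]_M = (-1) − (1) + 2·(0) + 2·(0) + (-1) = -3
  L: [λ]_L − [p]_L + 2·[ΔT]_L + 2·[ζ_2]_L + [ζ]_L = (0) − (-1) + 2·(0) + 2·(0) + (2) = 3
  T: [λ]_T − [p]_T + 2·[ΔT]_T + 2·[ζ_2]_T + [ζ]_T = (1) − (-2) + 2·(0) + 2·(-1) + (0) = 1
  Θ: [λ]_Θ − [p]_Θ + 2·[ΔT]_Θ + 2·[ζ_2]_Θ + [ζ]_Θ = (-1) − (0) + 2·(1) + 2·(-1) + (-1) = -2
  N: [λ]_N − [p]_N + 2·[ΔT]_N + 2·[ζ_2]_N + [ζ]_N = (-2) − (0) + 2·(0) + 2·(2) + (-2) = 0
Net dimensions [M⁻³ L³ T Θ⁻²] ≠ [1] — not dimensionless.

no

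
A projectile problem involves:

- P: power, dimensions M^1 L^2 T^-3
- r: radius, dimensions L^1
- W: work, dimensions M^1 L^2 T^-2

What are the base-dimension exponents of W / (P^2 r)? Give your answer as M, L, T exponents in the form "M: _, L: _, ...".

M: -1, L: -3, T: 4

Collect each base-dimension exponent across the product:
  M: −2·(1) − (0) + (1) = -1
  L: −2·(2) − (1) + (2) = -3
  T: −2·(-3) − (0) + (-2) = 4
So the dimensions are [M⁻¹ L⁻³ T⁴].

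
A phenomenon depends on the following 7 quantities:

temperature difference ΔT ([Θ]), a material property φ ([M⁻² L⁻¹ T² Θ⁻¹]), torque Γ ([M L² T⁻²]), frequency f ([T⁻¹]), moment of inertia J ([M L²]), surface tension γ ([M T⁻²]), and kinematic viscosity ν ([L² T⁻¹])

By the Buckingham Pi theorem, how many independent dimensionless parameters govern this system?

3

There are 7 variables and 4 base dimensions (M, L, T, Θ).
The dimension matrix has rank 4.
Independent dimensionless groups: 7 − 4 = 3.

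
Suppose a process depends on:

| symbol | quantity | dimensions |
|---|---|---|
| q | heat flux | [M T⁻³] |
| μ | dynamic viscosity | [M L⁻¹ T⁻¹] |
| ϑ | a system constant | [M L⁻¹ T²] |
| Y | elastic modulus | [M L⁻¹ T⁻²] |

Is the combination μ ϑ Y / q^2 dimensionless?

no

Sum the exponent of each base dimension across the product:
  M: −2·[q]_M + [μ]_M + [ϑ]_M + [Y]_M = −2·(1) + (1) + (1) + (1) = 1
  L: −2·[q]_L + [μ]_L + [ϑ]_L + [Y]_L = −2·(0) + (-1) + (-1) + (-1) = -3
  T: −2·[q]_T + [μ]_T + [ϑ]_T + [Y]_T = −2·(-3) + (-1) + (2) + (-2) = 5
Net dimensions [M L⁻³ T⁵] ≠ [1] — not dimensionless.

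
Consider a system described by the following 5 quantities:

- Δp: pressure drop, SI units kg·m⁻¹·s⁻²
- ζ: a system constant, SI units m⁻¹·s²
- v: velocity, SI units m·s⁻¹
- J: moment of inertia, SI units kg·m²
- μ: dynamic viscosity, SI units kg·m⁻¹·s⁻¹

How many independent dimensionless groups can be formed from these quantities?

There are 5 variables and 3 base dimensions (M, L, T).
The dimension matrix has rank 3.
Independent dimensionless groups: 5 − 3 = 2.

2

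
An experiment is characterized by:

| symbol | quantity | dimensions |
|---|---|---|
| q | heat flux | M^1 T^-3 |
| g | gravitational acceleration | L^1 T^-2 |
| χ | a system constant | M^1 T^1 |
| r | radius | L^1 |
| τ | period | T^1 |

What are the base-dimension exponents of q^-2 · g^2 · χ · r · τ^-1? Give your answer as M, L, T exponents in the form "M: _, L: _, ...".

M: -1, L: 3, T: 2

Collect each base-dimension exponent across the product:
  M: −2·(1) + 2·(0) + (1) + (0) − (0) = -1
  L: −2·(0) + 2·(1) + (0) + (1) − (0) = 3
  T: −2·(-3) + 2·(-2) + (1) + (0) − (1) = 2
So the dimensions are [M⁻¹ L³ T²].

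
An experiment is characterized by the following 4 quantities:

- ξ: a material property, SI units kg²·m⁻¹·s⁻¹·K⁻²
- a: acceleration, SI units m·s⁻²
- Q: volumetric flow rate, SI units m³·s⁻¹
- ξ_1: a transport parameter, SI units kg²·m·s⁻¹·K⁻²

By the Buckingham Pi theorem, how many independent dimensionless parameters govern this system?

There are 4 variables and 4 base dimensions (M, L, T, Θ).
The dimension matrix has rank 3 (less than 4: the dimension vectors are linearly dependent).
Independent dimensionless groups: 4 − 3 = 1.

1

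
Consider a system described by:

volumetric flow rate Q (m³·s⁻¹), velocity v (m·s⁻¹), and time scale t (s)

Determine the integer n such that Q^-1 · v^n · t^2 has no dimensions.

3

Balance the L exponent: (1)·n from v, plus −(3) + 2·(0) = -3 from the rest, must sum to zero.
n − 3 = 0, so n = 3.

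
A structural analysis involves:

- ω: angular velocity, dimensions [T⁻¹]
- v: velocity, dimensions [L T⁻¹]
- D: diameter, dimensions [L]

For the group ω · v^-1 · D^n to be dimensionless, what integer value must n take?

Balance the L exponent: (1)·n from D, plus (0) − (1) = -1 from the rest, must sum to zero.
n − 1 = 0, so n = 1.

1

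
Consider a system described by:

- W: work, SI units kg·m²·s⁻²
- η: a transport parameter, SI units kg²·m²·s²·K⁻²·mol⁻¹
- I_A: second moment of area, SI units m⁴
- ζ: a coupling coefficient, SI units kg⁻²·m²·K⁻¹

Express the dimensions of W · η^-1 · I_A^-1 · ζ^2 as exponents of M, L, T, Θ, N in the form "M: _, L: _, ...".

Collect each base-dimension exponent across the product:
  M: (1) − (2) − (0) + 2·(-2) = -5
  L: (2) − (2) − (4) + 2·(2) = 0
  T: (-2) − (2) − (0) + 2·(0) = -4
  Θ: (0) − (-2) − (0) + 2·(-1) = 0
  N: (0) − (-1) − (0) + 2·(0) = 1
So the dimensions are [M⁻⁵ T⁻⁴ N].

M: -5, L: 0, T: -4, Θ: 0, N: 1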